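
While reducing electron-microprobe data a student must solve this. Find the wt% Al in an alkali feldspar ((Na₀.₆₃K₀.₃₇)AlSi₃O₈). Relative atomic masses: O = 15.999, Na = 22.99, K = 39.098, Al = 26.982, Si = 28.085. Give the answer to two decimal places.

Formula mass = 0.63*22.99 + 0.37*39.098 + 1*26.982 + 3*28.085 + 8*15.999 = 268.179 g/mol, of which 26.982 g is Al.
So Al makes up 26.982/268.179 = 0.1006 of the mass, i.e. 10.06%.

10.06 mass %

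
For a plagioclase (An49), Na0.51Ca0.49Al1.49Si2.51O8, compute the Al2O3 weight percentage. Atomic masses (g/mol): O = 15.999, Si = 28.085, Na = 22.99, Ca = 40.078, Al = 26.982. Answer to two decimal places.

Molar mass of Na0.51Ca0.49Al1.49Si2.51O8 = 0.51×22.99 + 0.49×40.078 + 1.49×26.982 + 2.51×28.085 + 8×15.999 = 270.052 g/mol.
Each formula unit contains 1.49 Al, equivalent to 1.49/2 = 0.7450 mol Al2O3.
M(Al2O3) = 2×26.982 + 3×15.999 = 101.961 g/mol.
Mass of Al2O3 per formula unit = 0.7450 × 101.961 = 75.961 g.
Al2O3 wt% = 75.961 / 270.052 × 100 = 28.13%.

28.13 wt%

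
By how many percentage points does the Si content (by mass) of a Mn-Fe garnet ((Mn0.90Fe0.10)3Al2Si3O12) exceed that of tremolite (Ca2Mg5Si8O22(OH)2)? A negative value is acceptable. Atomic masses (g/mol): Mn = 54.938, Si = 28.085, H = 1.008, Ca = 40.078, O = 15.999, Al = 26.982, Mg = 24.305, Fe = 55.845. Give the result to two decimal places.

Si in (Mn0.90Fe0.10)3Al2Si3O12: molar mass 495.293 g/mol; 3×28.085 = 84.255 g → 17.01 wt%.
Si in Ca2Mg5Si8O22(OH)2: molar mass 812.353 g/mol; 8×28.085 = 224.680 g → 27.66 wt%.
Difference = 17.01 − 27.66 = -10.65 percentage points.

-10.65 percentage points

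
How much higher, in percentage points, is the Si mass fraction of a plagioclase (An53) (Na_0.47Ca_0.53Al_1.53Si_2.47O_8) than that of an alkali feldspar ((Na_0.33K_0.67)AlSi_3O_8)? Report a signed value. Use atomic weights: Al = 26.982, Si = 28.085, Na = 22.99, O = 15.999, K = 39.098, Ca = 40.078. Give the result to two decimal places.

M(Na_0.47Ca_0.53Al_1.53Si_2.47O_8) = 270.691 g/mol, so wt% Si = 69.370/270.691 × 100 = 25.63%.
M((Na_0.33K_0.67)AlSi_3O_8) = 273.011 g/mol, so wt% Si = 84.255/273.011 × 100 = 30.86%.
25.63 − 30.86 = -5.23 pp.

-5.23 percentage points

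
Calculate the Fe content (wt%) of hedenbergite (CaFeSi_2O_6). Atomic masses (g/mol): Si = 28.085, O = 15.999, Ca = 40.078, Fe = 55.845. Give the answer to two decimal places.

22.51 wt%

Molar mass of CaFeSi_2O_6: 1·40.078 + 1·55.845 + 2·28.085 + 6·15.999 = 248.087 g/mol.
Mass of Fe per formula unit: 1 × 55.845 = 55.845 g.
Weight fraction Fe = 55.845 / 248.087 = 0.2251.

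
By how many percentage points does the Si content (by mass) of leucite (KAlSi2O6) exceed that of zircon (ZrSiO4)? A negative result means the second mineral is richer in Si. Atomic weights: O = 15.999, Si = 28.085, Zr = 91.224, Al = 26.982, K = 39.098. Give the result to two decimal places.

M(KAlSi2O6) = 218.244 g/mol, so wt% Si = 56.170/218.244 × 100 = 25.74%.
M(ZrSiO4) = 183.305 g/mol, so wt% Si = 28.085/183.305 × 100 = 15.32%.
25.74 − 15.32 = 10.42 pp.

10.42 percentage points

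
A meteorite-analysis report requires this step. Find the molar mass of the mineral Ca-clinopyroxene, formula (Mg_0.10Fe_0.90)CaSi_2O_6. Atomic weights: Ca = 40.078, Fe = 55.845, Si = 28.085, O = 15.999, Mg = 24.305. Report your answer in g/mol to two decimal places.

Mg: 0.10 × 24.305 = 2.4305
Fe: 0.90 × 55.845 = 50.2605
Ca: 1 × 40.078 = 40.0780
Si: 2 × 28.085 = 56.1700
O: 6 × 15.999 = 95.9940
Summing the contributions gives the formula mass.

244.93 g/mol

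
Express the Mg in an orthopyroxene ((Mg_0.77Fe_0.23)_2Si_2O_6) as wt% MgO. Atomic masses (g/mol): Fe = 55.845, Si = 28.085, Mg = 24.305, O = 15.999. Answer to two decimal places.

Formula mass = 215.282 g/mol.
1.54 Mg → 1.5400 mol MgO per formula unit; M(MgO) = 40.304, so MgO mass = 62.068 g.
62.068/215.282 × 100 = 28.83 wt%.

28.83 wt%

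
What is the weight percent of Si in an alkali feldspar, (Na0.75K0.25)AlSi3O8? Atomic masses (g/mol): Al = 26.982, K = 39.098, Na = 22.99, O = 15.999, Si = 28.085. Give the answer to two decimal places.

31.65 weight percent

Molar mass of (Na0.75K0.25)AlSi3O8: 0.75×22.99 + 0.25×39.098 + 1×26.982 + 3×28.085 + 8×15.999 = 266.246 g/mol.
Mass of Si per formula unit: 3 × 28.085 = 84.255 g.
Weight fraction Si = 84.255 / 266.246 = 0.3165.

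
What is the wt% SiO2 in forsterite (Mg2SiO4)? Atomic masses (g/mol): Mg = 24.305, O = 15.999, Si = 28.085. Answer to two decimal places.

42.71 wt%

Molar mass of Mg2SiO4 = 2×24.305 + 1×28.085 + 4×15.999 = 140.691 g/mol.
Each formula unit contains 1 Si, equivalent to 1/1 = 1.0000 mol SiO2.
M(SiO2) = 1×28.085 + 2×15.999 = 60.083 g/mol.
Mass of SiO2 per formula unit = 1.0000 × 60.083 = 60.083 g.
SiO2 wt% = 60.083 / 140.691 × 100 = 42.71%.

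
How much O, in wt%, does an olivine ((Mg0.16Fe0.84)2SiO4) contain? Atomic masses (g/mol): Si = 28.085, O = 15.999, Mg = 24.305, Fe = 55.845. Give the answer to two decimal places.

M((Mg0.16Fe0.84)2SiO4) = 193.678 g/mol.
O contributes 4 × 15.999 = 63.996 g per mole.
63.996/193.678 = 0.3304 → 33.04%.

33.04 wt%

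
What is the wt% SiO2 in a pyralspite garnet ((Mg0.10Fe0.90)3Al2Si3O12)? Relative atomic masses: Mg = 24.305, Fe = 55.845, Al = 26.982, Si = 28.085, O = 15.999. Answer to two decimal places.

Molar mass of (Mg0.10Fe0.90)3Al2Si3O12 = 0.30*24.305 + 2.70*55.845 + 2*26.982 + 3*28.085 + 12*15.999 = 488.280 g/mol.
Each formula unit contains 3 Si, equivalent to 3/1 = 3.0000 mol SiO2.
M(SiO2) = 1×28.085 + 2×15.999 = 60.083 g/mol.
Mass of SiO2 per formula unit = 3.0000 × 60.083 = 180.249 g.
SiO2 wt% = 180.249 / 488.280 × 100 = 36.92%.

36.92 wt%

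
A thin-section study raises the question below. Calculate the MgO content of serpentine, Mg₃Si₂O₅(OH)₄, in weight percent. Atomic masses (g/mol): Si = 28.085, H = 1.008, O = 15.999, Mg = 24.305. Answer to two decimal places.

43.63 wt%

Formula mass = 277.108 g/mol.
3 Mg → 3.0000 mol MgO per formula unit; M(MgO) = 40.304, so MgO mass = 120.912 g.
120.912/277.108 × 100 = 43.63 wt%.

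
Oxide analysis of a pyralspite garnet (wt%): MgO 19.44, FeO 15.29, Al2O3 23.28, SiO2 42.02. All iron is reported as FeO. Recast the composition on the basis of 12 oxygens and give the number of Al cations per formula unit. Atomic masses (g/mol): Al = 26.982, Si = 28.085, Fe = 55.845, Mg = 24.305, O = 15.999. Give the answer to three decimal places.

1.972 Al apfu

MgO (M=40.304): mol = 0.48233; Mg = 0.48233, O = 0.48233.
FeO (M=71.844): mol = 0.21282; Fe = 0.21282, O = 0.21282.
Al2O3 (M=101.961): mol = 0.22832; Al = 0.45664, O = 0.68496.
SiO2 (M=60.083): mol = 0.69937; Si = 0.69937, O = 1.39874.
ΣO = 2.77885; factor = 12/ΣO = 4.31833.
Al apfu = 0.45664 × 4.31833 = 1.972.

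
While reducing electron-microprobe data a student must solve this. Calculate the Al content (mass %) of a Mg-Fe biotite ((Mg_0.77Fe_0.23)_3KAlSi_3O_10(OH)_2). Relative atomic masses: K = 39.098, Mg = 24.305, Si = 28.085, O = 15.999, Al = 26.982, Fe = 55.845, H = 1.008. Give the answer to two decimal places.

Formula mass = 2.31·24.305 + 0.69·55.845 + 1·39.098 + 1·26.982 + 3·28.085 + 12·15.999 + 2·1.008 = 439.017 g/mol, of which 26.982 g is Al.
So Al makes up 26.982/439.017 = 0.0615 of the mass, i.e. 6.15%.

6.15 mass %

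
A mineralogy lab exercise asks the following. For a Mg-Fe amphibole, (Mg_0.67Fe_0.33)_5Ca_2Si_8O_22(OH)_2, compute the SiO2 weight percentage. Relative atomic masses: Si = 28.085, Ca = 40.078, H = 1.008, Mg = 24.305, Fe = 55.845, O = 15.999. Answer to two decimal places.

Molar mass of (Mg_0.67Fe_0.33)_5Ca_2Si_8O_22(OH)_2 = 3.35×24.305 + 1.65×55.845 + 2×40.078 + 8×28.085 + 24×15.999 + 2×1.008 = 864.394 g/mol.
Each formula unit contains 8 Si, equivalent to 8/1 = 8.0000 mol SiO2.
M(SiO2) = 1×28.085 + 2×15.999 = 60.083 g/mol.
Mass of SiO2 per formula unit = 8.0000 × 60.083 = 480.664 g.
SiO2 wt% = 480.664 / 864.394 × 100 = 55.61%.

55.61 wt%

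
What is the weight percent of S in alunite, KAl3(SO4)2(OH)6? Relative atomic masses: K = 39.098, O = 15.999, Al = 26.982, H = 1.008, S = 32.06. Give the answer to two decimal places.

Molar mass of KAl3(SO4)2(OH)6: 1·39.098 + 3·26.982 + 2·32.06 + 14·15.999 + 6·1.008 = 414.198 g/mol.
Mass of S per formula unit: 2 × 32.06 = 64.120 g.
Weight fraction S = 64.120 / 414.198 = 0.1548.

15.48 wt%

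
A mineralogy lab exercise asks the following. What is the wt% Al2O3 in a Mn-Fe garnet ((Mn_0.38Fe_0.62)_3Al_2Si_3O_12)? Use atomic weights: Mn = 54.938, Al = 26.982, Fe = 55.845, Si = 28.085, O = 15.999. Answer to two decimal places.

M((Mn_0.38Fe_0.62)_3Al_2Si_3O_12) = 496.708 g/mol; M(Al2O3) = 101.961 g/mol.
Moles Al2O3 per formula unit = 2 Al ÷ 2 = 1.0000.
Al2O3 fraction = (1.0000 × 101.961) / 496.708 = 101.961/496.708 = 0.2053.

20.53 wt%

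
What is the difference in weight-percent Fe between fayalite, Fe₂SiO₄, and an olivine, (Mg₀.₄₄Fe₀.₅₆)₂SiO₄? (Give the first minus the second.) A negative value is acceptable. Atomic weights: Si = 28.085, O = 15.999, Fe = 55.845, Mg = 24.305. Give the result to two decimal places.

M(Fe₂SiO₄) = 203.771 g/mol, so wt% Fe = 111.690/203.771 × 100 = 54.81%.
M((Mg₀.₄₄Fe₀.₅₆)₂SiO₄) = 176.016 g/mol, so wt% Fe = 62.546/176.016 × 100 = 35.53%.
54.81 − 35.53 = 19.28 pp.

19.28 percentage points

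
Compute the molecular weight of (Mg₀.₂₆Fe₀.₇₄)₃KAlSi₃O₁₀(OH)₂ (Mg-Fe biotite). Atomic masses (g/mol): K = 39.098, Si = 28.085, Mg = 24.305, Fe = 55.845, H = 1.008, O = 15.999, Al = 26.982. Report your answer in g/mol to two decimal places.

487.27 g/mol

M = 0.78×24.305 + 2.22×55.845 + 1×39.098 + 1×26.982 + 3×28.085 + 12×15.999 + 2×1.008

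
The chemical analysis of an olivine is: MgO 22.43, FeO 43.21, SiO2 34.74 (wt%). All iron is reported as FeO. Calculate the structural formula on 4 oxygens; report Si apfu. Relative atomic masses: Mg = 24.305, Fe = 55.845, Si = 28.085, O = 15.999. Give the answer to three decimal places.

22.43 wt% MgO ÷ 40.304 g/mol = 0.55652 mol, giving 0.55652 Mg and 0.55652 O.
43.21 wt% FeO ÷ 71.844 g/mol = 0.60144 mol, giving 0.60144 Fe and 0.60144 O.
34.74 wt% SiO2 ÷ 60.083 g/mol = 0.57820 mol, giving 0.57820 Si and 1.15640 O.
Oxygen sums to 2.31436; scaling by 4/2.31436 = 1.72834 puts the formula on 4 O.
Si: 0.57820 × 1.72834 = 0.999 atoms per formula unit.

0.999 Si apfu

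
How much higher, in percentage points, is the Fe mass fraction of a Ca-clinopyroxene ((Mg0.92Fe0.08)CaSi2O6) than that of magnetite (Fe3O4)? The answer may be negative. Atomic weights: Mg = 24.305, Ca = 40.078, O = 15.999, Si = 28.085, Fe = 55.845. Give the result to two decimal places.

First mineral: 4.468 g Fe in 219.070 g formula = 2.04 wt% Fe.
Second mineral: 167.535 g Fe in 231.531 g formula = 72.36 wt% Fe.
2.04% − 72.36% gives a difference of -70.32 percentage points.

-70.32 percentage points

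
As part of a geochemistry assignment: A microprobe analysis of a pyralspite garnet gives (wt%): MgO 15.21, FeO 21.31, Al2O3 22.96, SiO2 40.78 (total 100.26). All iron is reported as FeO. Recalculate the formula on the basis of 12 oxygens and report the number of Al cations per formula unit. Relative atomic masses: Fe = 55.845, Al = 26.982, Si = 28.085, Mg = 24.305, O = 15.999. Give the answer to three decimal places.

1.996 Al apfu

15.21 wt% MgO ÷ 40.304 g/mol = 0.37738 mol, giving 0.37738 Mg and 0.37738 O.
21.31 wt% FeO ÷ 71.844 g/mol = 0.29661 mol, giving 0.29661 Fe and 0.29661 O.
22.96 wt% Al2O3 ÷ 101.961 g/mol = 0.22518 mol, giving 0.45036 Al and 0.67554 O.
40.78 wt% SiO2 ÷ 60.083 g/mol = 0.67873 mol, giving 0.67873 Si and 1.35746 O.
Oxygen sums to 2.70699; scaling by 12/2.70699 = 4.43297 puts the formula on 12 O.
Al: 0.45036 × 4.43297 = 1.996 atoms per formula unit.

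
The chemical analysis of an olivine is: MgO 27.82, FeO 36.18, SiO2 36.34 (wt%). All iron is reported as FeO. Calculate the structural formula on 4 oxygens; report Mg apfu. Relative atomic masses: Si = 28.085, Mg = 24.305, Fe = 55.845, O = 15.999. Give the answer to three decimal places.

MgO: 27.82/40.304 = 0.69025 mol → 0.69025 mol Mg, 0.69025 mol O.
FeO: 36.18/71.844 = 0.50359 mol → 0.50359 mol Fe, 0.50359 mol O.
SiO2: 36.34/60.083 = 0.60483 mol → 0.60483 mol Si, 1.20966 mol O.
Total oxygen = 2.40350 mol. Normalization factor = 4/2.40350 = 1.66424.
Mg per 4 O = 0.69025 × 1.66424 = 1.149.

1.149 Mg apfu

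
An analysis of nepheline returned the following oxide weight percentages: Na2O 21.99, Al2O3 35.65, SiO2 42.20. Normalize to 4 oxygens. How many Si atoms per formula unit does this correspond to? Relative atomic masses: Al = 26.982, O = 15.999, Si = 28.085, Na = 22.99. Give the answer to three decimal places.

1.000 Si apfu

Na2O (M=61.979): mol = 0.35480; Na = 0.70960, O = 0.35480.
Al2O3 (M=101.961): mol = 0.34964; Al = 0.69928, O = 1.04892.
SiO2 (M=60.083): mol = 0.70236; Si = 0.70236, O = 1.40472.
ΣO = 2.80844; factor = 4/ΣO = 1.42428.
Si apfu = 0.70236 × 1.42428 = 1.000.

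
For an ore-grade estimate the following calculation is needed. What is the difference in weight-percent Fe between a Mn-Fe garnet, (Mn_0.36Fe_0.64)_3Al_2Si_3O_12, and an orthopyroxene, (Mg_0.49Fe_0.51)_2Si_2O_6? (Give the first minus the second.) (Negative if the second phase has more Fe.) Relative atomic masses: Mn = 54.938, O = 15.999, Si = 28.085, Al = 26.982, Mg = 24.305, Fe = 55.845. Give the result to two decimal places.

Fe in (Mn_0.36Fe_0.64)_3Al_2Si_3O_12: molar mass 496.762 g/mol; 1.92×55.845 = 107.222 g → 21.58 wt%.
Fe in (Mg_0.49Fe_0.51)_2Si_2O_6: molar mass 232.945 g/mol; 1.02×55.845 = 56.962 g → 24.45 wt%.
Difference = 21.58 − 24.45 = -2.87 percentage points.

-2.87 percentage points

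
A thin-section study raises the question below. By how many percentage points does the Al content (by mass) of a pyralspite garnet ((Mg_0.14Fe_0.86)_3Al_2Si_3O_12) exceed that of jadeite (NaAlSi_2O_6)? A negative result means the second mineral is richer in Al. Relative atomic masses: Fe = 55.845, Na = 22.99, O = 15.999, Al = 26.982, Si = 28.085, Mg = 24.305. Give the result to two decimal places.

First mineral: 53.964 g Al in 484.495 g formula = 11.14 wt% Al.
Second mineral: 26.982 g Al in 202.136 g formula = 13.35 wt% Al.
11.14% − 13.35% gives a difference of -2.21 percentage points.

-2.21 percentage points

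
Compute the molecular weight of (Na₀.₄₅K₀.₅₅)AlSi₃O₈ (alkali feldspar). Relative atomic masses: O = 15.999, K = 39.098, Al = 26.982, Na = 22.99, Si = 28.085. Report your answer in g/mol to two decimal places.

271.08 g/mol

Na: 0.45 × 22.99 = 10.3455
K: 0.55 × 39.098 = 21.5039
Al: 1 × 26.982 = 26.9820
Si: 3 × 28.085 = 84.2550
O: 8 × 15.999 = 127.9920
Summing the contributions gives the formula mass.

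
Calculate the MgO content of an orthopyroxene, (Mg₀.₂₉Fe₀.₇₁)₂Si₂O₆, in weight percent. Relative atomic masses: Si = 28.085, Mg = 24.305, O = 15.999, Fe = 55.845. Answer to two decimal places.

M((Mg₀.₂₉Fe₀.₇₁)₂Si₂O₆) = 245.561 g/mol; M(MgO) = 40.304 g/mol.
Moles MgO per formula unit = 0.58 Mg ÷ 1 = 0.5800.
MgO fraction = (0.5800 × 40.304) / 245.561 = 23.376/245.561 = 0.0952.

9.52 wt%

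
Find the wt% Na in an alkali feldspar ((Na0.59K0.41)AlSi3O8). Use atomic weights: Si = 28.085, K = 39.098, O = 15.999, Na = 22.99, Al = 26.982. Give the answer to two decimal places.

5.05 weight percent

Molar mass of (Na0.59K0.41)AlSi3O8: 0.59·22.99 + 0.41·39.098 + 1·26.982 + 3·28.085 + 8·15.999 = 268.823 g/mol.
Mass of Na per formula unit: 0.59 × 22.99 = 13.564 g.
Weight fraction Na = 13.564 / 268.823 = 0.0505.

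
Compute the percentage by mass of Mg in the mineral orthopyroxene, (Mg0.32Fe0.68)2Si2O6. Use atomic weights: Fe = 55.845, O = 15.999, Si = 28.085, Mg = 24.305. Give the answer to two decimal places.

6.38 weight percent

Molar mass of (Mg0.32Fe0.68)2Si2O6: 0.64×24.305 + 1.36×55.845 + 2×28.085 + 6×15.999 = 243.668 g/mol.
Mass of Mg per formula unit: 0.64 × 24.305 = 15.555 g.
Weight fraction Mg = 15.555 / 243.668 = 0.0638.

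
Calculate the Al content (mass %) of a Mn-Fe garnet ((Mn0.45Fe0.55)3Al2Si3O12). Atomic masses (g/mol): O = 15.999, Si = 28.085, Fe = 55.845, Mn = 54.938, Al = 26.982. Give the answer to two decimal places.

10.87 mass %

Formula mass = 1.35×54.938 + 1.65×55.845 + 2×26.982 + 3×28.085 + 12×15.999 = 496.518 g/mol, of which 53.964 g is Al.
So Al makes up 53.964/496.518 = 0.1087 of the mass, i.e. 10.87%.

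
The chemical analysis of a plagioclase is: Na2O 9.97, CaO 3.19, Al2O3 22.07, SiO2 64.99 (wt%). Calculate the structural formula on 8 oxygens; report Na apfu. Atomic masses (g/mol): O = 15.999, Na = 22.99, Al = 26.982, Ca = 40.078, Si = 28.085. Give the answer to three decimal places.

0.849 Na apfu

9.97 wt% Na2O ÷ 61.979 g/mol = 0.16086 mol, giving 0.32172 Na and 0.16086 O.
3.19 wt% CaO ÷ 56.077 g/mol = 0.05689 mol, giving 0.05689 Ca and 0.05689 O.
22.07 wt% Al2O3 ÷ 101.961 g/mol = 0.21646 mol, giving 0.43292 Al and 0.64938 O.
64.99 wt% SiO2 ÷ 60.083 g/mol = 1.08167 mol, giving 1.08167 Si and 2.16334 O.
Oxygen sums to 3.03047; scaling by 8/3.03047 = 2.63985 puts the formula on 8 O.
Na: 0.32172 × 2.63985 = 0.849 atoms per formula unit.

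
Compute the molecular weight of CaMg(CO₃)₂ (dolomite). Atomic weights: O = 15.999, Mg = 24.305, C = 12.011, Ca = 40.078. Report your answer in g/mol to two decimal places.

Ca: 1 × 40.078 = 40.0780
Mg: 1 × 24.305 = 24.3050
C: 2 × 12.011 = 24.0220
O: 6 × 15.999 = 95.9940
Summing the contributions gives the formula mass.

184.40 g/mol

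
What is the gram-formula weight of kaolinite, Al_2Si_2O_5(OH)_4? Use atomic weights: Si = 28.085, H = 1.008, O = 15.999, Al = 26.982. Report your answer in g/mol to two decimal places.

258.16 g/mol

The formula mass is the sum 2×26.982 + 2×28.085 + 9×15.999 + 4×1.008.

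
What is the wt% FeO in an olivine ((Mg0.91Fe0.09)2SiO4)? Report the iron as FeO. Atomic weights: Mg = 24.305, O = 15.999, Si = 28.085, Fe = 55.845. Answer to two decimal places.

8.84 wt%

Molar mass of (Mg0.91Fe0.09)2SiO4 = 1.82·24.305 + 0.18·55.845 + 1·28.085 + 4·15.999 = 146.368 g/mol.
Each formula unit contains 0.18 Fe, equivalent to 0.18/1 = 0.1800 mol FeO.
M(FeO) = 1×55.845 + 1×15.999 = 71.844 g/mol.
Mass of FeO per formula unit = 0.1800 × 71.844 = 12.932 g.
FeO wt% = 12.932 / 146.368 × 100 = 8.84%.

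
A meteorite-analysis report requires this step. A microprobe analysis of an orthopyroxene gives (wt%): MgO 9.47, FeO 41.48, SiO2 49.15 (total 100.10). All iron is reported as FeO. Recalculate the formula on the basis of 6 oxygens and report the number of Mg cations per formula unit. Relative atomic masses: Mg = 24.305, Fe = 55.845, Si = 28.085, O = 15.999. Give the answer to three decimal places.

9.47 wt% MgO ÷ 40.304 g/mol = 0.23496 mol, giving 0.23496 Mg and 0.23496 O.
41.48 wt% FeO ÷ 71.844 g/mol = 0.57736 mol, giving 0.57736 Fe and 0.57736 O.
49.15 wt% SiO2 ÷ 60.083 g/mol = 0.81804 mol, giving 0.81804 Si and 1.63608 O.
Oxygen sums to 2.44840; scaling by 6/2.44840 = 2.45058 puts the formula on 6 O.
Mg: 0.23496 × 2.45058 = 0.576 atoms per formula unit.

0.576 Mg apfu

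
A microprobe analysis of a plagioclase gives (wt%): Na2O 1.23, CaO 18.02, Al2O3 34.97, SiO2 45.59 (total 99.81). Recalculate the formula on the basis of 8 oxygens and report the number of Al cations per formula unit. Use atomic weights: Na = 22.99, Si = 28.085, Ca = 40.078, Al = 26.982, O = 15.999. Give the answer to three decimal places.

Na2O (M=61.979): mol = 0.01985; Na = 0.03970, O = 0.01985.
CaO (M=56.077): mol = 0.32134; Ca = 0.32134, O = 0.32134.
Al2O3 (M=101.961): mol = 0.34297; Al = 0.68594, O = 1.02891.
SiO2 (M=60.083): mol = 0.75878; Si = 0.75878, O = 1.51756.
ΣO = 2.88766; factor = 8/ΣO = 2.77041.
Al apfu = 0.68594 × 2.77041 = 1.900.

1.900 Al apfu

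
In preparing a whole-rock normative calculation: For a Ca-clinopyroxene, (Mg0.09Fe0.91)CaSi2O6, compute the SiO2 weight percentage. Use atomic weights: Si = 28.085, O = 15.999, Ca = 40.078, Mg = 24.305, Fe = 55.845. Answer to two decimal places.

49.00 wt%

Molar mass of (Mg0.09Fe0.91)CaSi2O6 = 0.09*24.305 + 0.91*55.845 + 1*40.078 + 2*28.085 + 6*15.999 = 245.248 g/mol.
Each formula unit contains 2 Si, equivalent to 2/1 = 2.0000 mol SiO2.
M(SiO2) = 1×28.085 + 2×15.999 = 60.083 g/mol.
Mass of SiO2 per formula unit = 2.0000 × 60.083 = 120.166 g.
SiO2 wt% = 120.166 / 245.248 × 100 = 49.00%.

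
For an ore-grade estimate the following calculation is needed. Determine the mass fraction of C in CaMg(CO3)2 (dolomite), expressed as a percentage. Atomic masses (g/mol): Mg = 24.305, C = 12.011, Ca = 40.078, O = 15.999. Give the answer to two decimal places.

13.03 wt%

Formula mass = 1*40.078 + 1*24.305 + 2*12.011 + 6*15.999 = 184.399 g/mol, of which 24.022 g is C.
So C makes up 24.022/184.399 = 0.1303 of the mass, i.e. 13.03%.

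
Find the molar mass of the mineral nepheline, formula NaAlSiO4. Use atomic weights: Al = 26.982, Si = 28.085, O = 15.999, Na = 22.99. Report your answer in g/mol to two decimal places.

M = 1×22.99 + 1×26.982 + 1×28.085 + 4×15.999

142.05 g/mol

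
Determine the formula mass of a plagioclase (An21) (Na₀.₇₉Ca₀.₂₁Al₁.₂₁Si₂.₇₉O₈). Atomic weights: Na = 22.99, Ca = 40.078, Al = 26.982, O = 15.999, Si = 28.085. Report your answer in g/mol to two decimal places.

M = 0.79×22.99 + 0.21×40.078 + 1.21×26.982 + 2.79×28.085 + 8×15.999

265.58 g/mol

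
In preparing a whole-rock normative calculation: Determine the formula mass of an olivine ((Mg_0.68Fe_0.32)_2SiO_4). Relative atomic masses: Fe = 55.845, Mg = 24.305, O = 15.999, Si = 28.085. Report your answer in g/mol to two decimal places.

160.88 g/mol

M = 1.36×24.305 + 0.64×55.845 + 1×28.085 + 4×15.999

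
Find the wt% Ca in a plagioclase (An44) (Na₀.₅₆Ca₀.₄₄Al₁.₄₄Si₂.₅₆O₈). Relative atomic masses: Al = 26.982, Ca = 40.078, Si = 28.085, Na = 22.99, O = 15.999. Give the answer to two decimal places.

6.55 weight percent

Molar mass of Na₀.₅₆Ca₀.₄₄Al₁.₄₄Si₂.₅₆O₈: 0.56*22.99 + 0.44*40.078 + 1.44*26.982 + 2.56*28.085 + 8*15.999 = 269.252 g/mol.
Mass of Ca per formula unit: 0.44 × 40.078 = 17.634 g.
Weight fraction Ca = 17.634 / 269.252 = 0.0655.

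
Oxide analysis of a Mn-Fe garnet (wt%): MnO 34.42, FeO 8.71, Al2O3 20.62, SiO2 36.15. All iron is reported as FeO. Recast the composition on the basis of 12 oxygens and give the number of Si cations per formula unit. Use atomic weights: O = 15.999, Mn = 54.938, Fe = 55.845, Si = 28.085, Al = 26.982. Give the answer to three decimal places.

2.988 Si apfu

34.42 wt% MnO ÷ 70.937 g/mol = 0.48522 mol, giving 0.48522 Mn and 0.48522 O.
8.71 wt% FeO ÷ 71.844 g/mol = 0.12123 mol, giving 0.12123 Fe and 0.12123 O.
20.62 wt% Al2O3 ÷ 101.961 g/mol = 0.20223 mol, giving 0.40446 Al and 0.60669 O.
36.15 wt% SiO2 ÷ 60.083 g/mol = 0.60167 mol, giving 0.60167 Si and 1.20334 O.
Oxygen sums to 2.41648; scaling by 12/2.41648 = 4.96590 puts the formula on 12 O.
Si: 0.60167 × 4.96590 = 2.988 atoms per formula unit.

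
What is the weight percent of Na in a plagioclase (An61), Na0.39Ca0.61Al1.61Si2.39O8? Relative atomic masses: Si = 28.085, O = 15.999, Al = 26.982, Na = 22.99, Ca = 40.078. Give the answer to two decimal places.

Molar mass of Na0.39Ca0.61Al1.61Si2.39O8: 0.39*22.99 + 0.61*40.078 + 1.61*26.982 + 2.39*28.085 + 8*15.999 = 271.970 g/mol.
Mass of Na per formula unit: 0.39 × 22.99 = 8.966 g.
Weight fraction Na = 8.966 / 271.970 = 0.0330.

3.30 weight percent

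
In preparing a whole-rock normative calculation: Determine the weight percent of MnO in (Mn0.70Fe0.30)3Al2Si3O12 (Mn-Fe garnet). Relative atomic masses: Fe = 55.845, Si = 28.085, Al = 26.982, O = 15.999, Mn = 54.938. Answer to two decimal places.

M((Mn0.70Fe0.30)3Al2Si3O12) = 495.837 g/mol; M(MnO) = 70.937 g/mol.
Moles MnO per formula unit = 2.10 Mn ÷ 1 = 2.1000.
MnO fraction = (2.1000 × 70.937) / 495.837 = 148.968/495.837 = 0.3004.

30.04 wt%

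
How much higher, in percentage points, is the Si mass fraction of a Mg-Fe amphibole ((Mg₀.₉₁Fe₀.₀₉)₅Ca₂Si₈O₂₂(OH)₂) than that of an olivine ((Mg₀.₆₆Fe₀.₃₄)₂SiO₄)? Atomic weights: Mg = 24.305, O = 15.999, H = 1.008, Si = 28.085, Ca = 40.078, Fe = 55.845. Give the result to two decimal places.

Si in (Mg₀.₉₁Fe₀.₀₉)₅Ca₂Si₈O₂₂(OH)₂: molar mass 826.546 g/mol; 8×28.085 = 224.680 g → 27.18 wt%.
Si in (Mg₀.₆₆Fe₀.₃₄)₂SiO₄: molar mass 162.138 g/mol; 1×28.085 = 28.085 g → 17.32 wt%.
Difference = 27.18 − 17.32 = 9.86 percentage points.

9.86 percentage points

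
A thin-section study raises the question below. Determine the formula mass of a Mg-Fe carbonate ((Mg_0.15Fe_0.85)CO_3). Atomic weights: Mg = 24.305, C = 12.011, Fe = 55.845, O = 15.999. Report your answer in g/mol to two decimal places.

The formula mass is the sum 0.15×24.305 + 0.85×55.845 + 1×12.011 + 3×15.999.

111.12 g/mol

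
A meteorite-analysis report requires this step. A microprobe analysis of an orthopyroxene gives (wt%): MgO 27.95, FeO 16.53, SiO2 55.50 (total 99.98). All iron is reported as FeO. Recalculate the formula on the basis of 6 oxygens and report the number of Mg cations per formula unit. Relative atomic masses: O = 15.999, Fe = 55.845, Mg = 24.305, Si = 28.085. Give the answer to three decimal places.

MgO: 27.95/40.304 = 0.69348 mol → 0.69348 mol Mg, 0.69348 mol O.
FeO: 16.53/71.844 = 0.23008 mol → 0.23008 mol Fe, 0.23008 mol O.
SiO2: 55.50/60.083 = 0.92372 mol → 0.92372 mol Si, 1.84744 mol O.
Total oxygen = 2.77100 mol. Normalization factor = 6/2.77100 = 2.16528.
Mg per 6 O = 0.69348 × 2.16528 = 1.502.

1.502 Mg apfu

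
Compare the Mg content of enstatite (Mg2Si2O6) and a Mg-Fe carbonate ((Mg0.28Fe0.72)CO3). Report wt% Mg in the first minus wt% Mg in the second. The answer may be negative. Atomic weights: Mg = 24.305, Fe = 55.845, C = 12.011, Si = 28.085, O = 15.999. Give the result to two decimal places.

Mg in Mg2Si2O6: molar mass 200.774 g/mol; 2×24.305 = 48.610 g → 24.21 wt%.
Mg in (Mg0.28Fe0.72)CO3: molar mass 107.022 g/mol; 0.28×24.305 = 6.805 g → 6.36 wt%.
Difference = 24.21 − 6.36 = 17.85 percentage points.

17.85 percentage points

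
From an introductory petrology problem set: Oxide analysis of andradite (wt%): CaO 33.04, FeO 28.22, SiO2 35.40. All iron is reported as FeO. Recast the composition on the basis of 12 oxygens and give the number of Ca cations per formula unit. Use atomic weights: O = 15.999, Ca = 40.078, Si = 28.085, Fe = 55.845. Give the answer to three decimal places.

3.273 Ca apfu

CaO: 33.04/56.077 = 0.58919 mol → 0.58919 mol Ca, 0.58919 mol O.
FeO: 28.22/71.844 = 0.39280 mol → 0.39280 mol Fe, 0.39280 mol O.
SiO2: 35.40/60.083 = 0.58918 mol → 0.58918 mol Si, 1.17836 mol O.
Total oxygen = 2.16035 mol. Normalization factor = 12/2.16035 = 5.55466.
Ca per 12 O = 0.58919 × 5.55466 = 3.273.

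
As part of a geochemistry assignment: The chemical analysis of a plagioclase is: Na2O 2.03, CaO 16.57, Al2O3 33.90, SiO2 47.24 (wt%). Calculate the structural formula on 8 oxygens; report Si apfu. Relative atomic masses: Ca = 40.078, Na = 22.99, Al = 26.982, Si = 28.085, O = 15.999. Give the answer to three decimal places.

Na2O (M=61.979): mol = 0.03275; Na = 0.06550, O = 0.03275.
CaO (M=56.077): mol = 0.29549; Ca = 0.29549, O = 0.29549.
Al2O3 (M=101.961): mol = 0.33248; Al = 0.66496, O = 0.99744.
SiO2 (M=60.083): mol = 0.78625; Si = 0.78625, O = 1.57250.
ΣO = 2.89818; factor = 8/ΣO = 2.76035.
Si apfu = 0.78625 × 2.76035 = 2.170.

2.170 Si apfu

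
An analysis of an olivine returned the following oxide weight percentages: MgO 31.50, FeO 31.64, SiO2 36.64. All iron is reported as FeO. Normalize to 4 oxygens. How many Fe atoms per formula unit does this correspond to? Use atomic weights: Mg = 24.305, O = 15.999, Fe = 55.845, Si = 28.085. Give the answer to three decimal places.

MgO: 31.50/40.304 = 0.78156 mol → 0.78156 mol Mg, 0.78156 mol O.
FeO: 31.64/71.844 = 0.44040 mol → 0.44040 mol Fe, 0.44040 mol O.
SiO2: 36.64/60.083 = 0.60982 mol → 0.60982 mol Si, 1.21964 mol O.
Total oxygen = 2.44160 mol. Normalization factor = 4/2.44160 = 1.63827.
Fe per 4 O = 0.44040 × 1.63827 = 0.721.

0.721 Fe apfu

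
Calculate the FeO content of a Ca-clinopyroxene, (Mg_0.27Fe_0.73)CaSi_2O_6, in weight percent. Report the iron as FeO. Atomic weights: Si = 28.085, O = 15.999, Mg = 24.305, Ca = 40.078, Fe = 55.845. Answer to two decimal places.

21.89 wt%

Molar mass of (Mg_0.27Fe_0.73)CaSi_2O_6 = 0.27×24.305 + 0.73×55.845 + 1×40.078 + 2×28.085 + 6×15.999 = 239.571 g/mol.
Each formula unit contains 0.73 Fe, equivalent to 0.73/1 = 0.7300 mol FeO.
M(FeO) = 1×55.845 + 1×15.999 = 71.844 g/mol.
Mass of FeO per formula unit = 0.7300 × 71.844 = 52.446 g.
FeO wt% = 52.446 / 239.571 × 100 = 21.89%.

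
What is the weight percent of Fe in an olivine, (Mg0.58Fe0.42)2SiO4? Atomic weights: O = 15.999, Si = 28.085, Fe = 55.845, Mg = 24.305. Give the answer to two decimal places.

M((Mg0.58Fe0.42)2SiO4) = 167.185 g/mol.
Fe contributes 0.84 × 55.845 = 46.910 g per mole.
46.910/167.185 = 0.2806 → 28.06%.

28.06 mass %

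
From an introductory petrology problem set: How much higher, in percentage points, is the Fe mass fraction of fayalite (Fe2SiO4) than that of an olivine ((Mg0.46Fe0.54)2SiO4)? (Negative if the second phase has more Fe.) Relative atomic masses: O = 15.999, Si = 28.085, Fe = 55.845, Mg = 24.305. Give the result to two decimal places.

20.30 percentage points

First mineral: 111.690 g Fe in 203.771 g formula = 54.81 wt% Fe.
Second mineral: 60.313 g Fe in 174.754 g formula = 34.51 wt% Fe.
54.81% − 34.51% gives a difference of 20.30 percentage points.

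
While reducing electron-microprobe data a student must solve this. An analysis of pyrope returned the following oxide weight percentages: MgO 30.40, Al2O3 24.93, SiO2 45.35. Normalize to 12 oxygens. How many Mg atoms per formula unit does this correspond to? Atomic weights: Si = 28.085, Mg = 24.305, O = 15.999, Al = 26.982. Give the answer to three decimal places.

3.020 Mg apfu

MgO (M=40.304): mol = 0.75427; Mg = 0.75427, O = 0.75427.
Al2O3 (M=101.961): mol = 0.24451; Al = 0.48902, O = 0.73353.
SiO2 (M=60.083): mol = 0.75479; Si = 0.75479, O = 1.50958.
ΣO = 2.99738; factor = 12/ΣO = 4.00350.
Mg apfu = 0.75427 × 4.00350 = 3.020.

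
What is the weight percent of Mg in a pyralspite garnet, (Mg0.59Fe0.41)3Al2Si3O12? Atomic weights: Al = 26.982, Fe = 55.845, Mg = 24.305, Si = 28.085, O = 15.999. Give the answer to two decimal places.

M((Mg0.59Fe0.41)3Al2Si3O12) = 441.916 g/mol.
Mg contributes 1.77 × 24.305 = 43.020 g per mole.
43.020/441.916 = 0.0973 → 9.73%.

9.73 mass %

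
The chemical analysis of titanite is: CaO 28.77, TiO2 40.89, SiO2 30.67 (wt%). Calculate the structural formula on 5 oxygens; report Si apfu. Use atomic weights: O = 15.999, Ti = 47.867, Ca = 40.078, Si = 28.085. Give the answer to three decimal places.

0.998 Si apfu

CaO (M=56.077): mol = 0.51304; Ca = 0.51304, O = 0.51304.
TiO2 (M=79.865): mol = 0.51199; Ti = 0.51199, O = 1.02398.
SiO2 (M=60.083): mol = 0.51046; Si = 0.51046, O = 1.02092.
ΣO = 2.55794; factor = 5/ΣO = 1.95470.
Si apfu = 0.51046 × 1.95470 = 0.998.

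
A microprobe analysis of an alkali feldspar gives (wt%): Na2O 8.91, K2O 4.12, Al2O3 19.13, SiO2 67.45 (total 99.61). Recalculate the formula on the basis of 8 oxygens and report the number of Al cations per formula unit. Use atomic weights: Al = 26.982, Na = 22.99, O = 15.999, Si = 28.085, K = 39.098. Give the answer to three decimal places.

1.002 Al apfu

Na2O (M=61.979): mol = 0.14376; Na = 0.28752, O = 0.14376.
K2O (M=94.195): mol = 0.04374; K = 0.08748, O = 0.04374.
Al2O3 (M=101.961): mol = 0.18762; Al = 0.37524, O = 0.56286.
SiO2 (M=60.083): mol = 1.12261; Si = 1.12261, O = 2.24522.
ΣO = 2.99558; factor = 8/ΣO = 2.67060.
Al apfu = 0.37524 × 2.67060 = 1.002.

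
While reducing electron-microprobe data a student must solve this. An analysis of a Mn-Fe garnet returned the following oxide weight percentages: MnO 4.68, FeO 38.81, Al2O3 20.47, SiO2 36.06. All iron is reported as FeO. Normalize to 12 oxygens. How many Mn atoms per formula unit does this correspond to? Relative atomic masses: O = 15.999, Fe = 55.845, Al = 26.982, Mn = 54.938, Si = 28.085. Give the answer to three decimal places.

MnO: 4.68/70.937 = 0.06597 mol → 0.06597 mol Mn, 0.06597 mol O.
FeO: 38.81/71.844 = 0.54020 mol → 0.54020 mol Fe, 0.54020 mol O.
Al2O3: 20.47/101.961 = 0.20076 mol → 0.40152 mol Al, 0.60228 mol O.
SiO2: 36.06/60.083 = 0.60017 mol → 0.60017 mol Si, 1.20034 mol O.
Total oxygen = 2.40879 mol. Normalization factor = 12/2.40879 = 4.98175.
Mn per 12 O = 0.06597 × 4.98175 = 0.329.

0.329 Mn apfu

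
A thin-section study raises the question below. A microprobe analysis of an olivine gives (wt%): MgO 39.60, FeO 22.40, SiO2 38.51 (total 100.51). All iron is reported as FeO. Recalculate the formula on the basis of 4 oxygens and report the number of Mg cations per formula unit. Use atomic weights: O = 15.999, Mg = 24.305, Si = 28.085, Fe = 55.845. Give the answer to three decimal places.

1.526 Mg apfu

39.60 wt% MgO ÷ 40.304 g/mol = 0.98253 mol, giving 0.98253 Mg and 0.98253 O.
22.40 wt% FeO ÷ 71.844 g/mol = 0.31179 mol, giving 0.31179 Fe and 0.31179 O.
38.51 wt% SiO2 ÷ 60.083 g/mol = 0.64095 mol, giving 0.64095 Si and 1.28190 O.
Oxygen sums to 2.57622; scaling by 4/2.57622 = 1.55266 puts the formula on 4 O.
Mg: 0.98253 × 1.55266 = 1.526 atoms per formula unit.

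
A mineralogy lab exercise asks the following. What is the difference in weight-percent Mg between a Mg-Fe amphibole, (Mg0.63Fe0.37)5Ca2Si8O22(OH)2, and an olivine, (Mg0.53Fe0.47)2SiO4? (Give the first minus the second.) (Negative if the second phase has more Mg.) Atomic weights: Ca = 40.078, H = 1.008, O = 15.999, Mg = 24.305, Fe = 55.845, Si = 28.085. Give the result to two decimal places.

-6.33 percentage points

Mg in (Mg0.63Fe0.37)5Ca2Si8O22(OH)2: molar mass 870.702 g/mol; 3.15×24.305 = 76.561 g → 8.79 wt%.
Mg in (Mg0.53Fe0.47)2SiO4: molar mass 170.339 g/mol; 1.06×24.305 = 25.763 g → 15.12 wt%.
Difference = 8.79 − 15.12 = -6.33 percentage points.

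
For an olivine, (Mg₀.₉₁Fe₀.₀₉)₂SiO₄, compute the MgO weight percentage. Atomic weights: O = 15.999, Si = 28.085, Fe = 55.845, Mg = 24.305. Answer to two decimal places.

Formula mass = 146.368 g/mol.
1.82 Mg → 1.8200 mol MgO per formula unit; M(MgO) = 40.304, so MgO mass = 73.353 g.
73.353/146.368 × 100 = 50.12 wt%.

50.12 wt%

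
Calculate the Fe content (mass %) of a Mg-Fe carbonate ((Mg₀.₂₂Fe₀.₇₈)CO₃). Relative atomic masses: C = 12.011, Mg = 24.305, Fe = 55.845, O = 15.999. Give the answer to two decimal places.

Formula mass = 0.22*24.305 + 0.78*55.845 + 1*12.011 + 3*15.999 = 108.914 g/mol, of which 43.559 g is Fe.
So Fe makes up 43.559/108.914 = 0.3999 of the mass, i.e. 39.99%.

39.99 mass %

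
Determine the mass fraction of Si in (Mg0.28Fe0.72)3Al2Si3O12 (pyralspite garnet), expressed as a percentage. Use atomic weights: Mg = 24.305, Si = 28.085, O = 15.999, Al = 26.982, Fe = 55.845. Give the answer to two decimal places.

17.88 wt%

M((Mg0.28Fe0.72)3Al2Si3O12) = 471.248 g/mol.
Si contributes 3 × 28.085 = 84.255 g per mole.
84.255/471.248 = 0.1788 → 17.88%.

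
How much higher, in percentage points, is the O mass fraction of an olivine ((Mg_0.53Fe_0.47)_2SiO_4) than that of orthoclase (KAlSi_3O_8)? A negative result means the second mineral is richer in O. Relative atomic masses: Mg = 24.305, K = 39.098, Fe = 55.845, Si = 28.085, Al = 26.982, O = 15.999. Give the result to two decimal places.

M((Mg_0.53Fe_0.47)_2SiO_4) = 170.339 g/mol, so wt% O = 63.996/170.339 × 100 = 37.57%.
M(KAlSi_3O_8) = 278.327 g/mol, so wt% O = 127.992/278.327 × 100 = 45.99%.
37.57 − 45.99 = -8.42 pp.

-8.42 percentage points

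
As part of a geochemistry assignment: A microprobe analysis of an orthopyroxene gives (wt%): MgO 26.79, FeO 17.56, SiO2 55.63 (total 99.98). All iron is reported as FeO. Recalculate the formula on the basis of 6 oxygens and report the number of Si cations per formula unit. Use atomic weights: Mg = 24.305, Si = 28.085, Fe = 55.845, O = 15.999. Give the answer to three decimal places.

2.012 Si apfu

MgO (M=40.304): mol = 0.66470; Mg = 0.66470, O = 0.66470.
FeO (M=71.844): mol = 0.24442; Fe = 0.24442, O = 0.24442.
SiO2 (M=60.083): mol = 0.92589; Si = 0.92589, O = 1.85178.
ΣO = 2.76090; factor = 6/ΣO = 2.17320.
Si apfu = 0.92589 × 2.17320 = 2.012.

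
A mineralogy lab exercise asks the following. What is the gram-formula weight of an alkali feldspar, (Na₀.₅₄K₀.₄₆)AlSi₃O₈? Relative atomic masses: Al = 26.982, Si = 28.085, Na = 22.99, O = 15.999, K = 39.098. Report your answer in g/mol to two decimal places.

The formula mass is the sum 0.54*22.99 + 0.46*39.098 + 1*26.982 + 3*28.085 + 8*15.999.

269.63 g/mol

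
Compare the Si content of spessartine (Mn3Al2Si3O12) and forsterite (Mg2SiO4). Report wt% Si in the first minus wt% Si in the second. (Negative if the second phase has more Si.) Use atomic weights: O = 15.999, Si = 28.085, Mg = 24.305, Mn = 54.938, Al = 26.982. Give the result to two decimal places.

-2.94 percentage points

Si in Mn3Al2Si3O12: molar mass 495.021 g/mol; 3×28.085 = 84.255 g → 17.02 wt%.
Si in Mg2SiO4: molar mass 140.691 g/mol; 1×28.085 = 28.085 g → 19.96 wt%.
Difference = 17.02 − 19.96 = -2.94 percentage points.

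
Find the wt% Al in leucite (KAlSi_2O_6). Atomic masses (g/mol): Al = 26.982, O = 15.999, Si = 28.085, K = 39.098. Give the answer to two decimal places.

12.36 mass %

Formula mass = 1·39.098 + 1·26.982 + 2·28.085 + 6·15.999 = 218.244 g/mol, of which 26.982 g is Al.
So Al makes up 26.982/218.244 = 0.1236 of the mass, i.e. 12.36%.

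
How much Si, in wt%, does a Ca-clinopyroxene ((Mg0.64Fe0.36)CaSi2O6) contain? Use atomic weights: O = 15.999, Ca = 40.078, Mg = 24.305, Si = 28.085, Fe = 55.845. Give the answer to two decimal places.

Formula mass = 0.64·24.305 + 0.36·55.845 + 1·40.078 + 2·28.085 + 6·15.999 = 227.901 g/mol, of which 56.170 g is Si.
So Si makes up 56.170/227.901 = 0.2465 of the mass, i.e. 24.65%.

24.65 wt%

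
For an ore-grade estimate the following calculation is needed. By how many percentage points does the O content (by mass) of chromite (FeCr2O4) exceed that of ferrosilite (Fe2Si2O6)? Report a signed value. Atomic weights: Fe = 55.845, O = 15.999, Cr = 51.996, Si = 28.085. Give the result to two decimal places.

-7.79 percentage points

First mineral: 63.996 g O in 223.833 g formula = 28.59 wt% O.
Second mineral: 95.994 g O in 263.854 g formula = 36.38 wt% O.
28.59% − 36.38% gives a difference of -7.79 percentage points.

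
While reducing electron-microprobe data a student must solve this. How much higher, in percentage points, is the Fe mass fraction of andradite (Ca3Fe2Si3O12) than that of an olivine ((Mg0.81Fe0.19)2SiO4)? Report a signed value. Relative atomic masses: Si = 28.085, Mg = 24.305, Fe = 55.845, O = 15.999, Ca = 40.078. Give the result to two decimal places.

Fe in Ca3Fe2Si3O12: molar mass 508.167 g/mol; 2×55.845 = 111.690 g → 21.98 wt%.
Fe in (Mg0.81Fe0.19)2SiO4: molar mass 152.676 g/mol; 0.38×55.845 = 21.221 g → 13.90 wt%.
Difference = 21.98 − 13.90 = 8.08 percentage points.

8.08 percentage points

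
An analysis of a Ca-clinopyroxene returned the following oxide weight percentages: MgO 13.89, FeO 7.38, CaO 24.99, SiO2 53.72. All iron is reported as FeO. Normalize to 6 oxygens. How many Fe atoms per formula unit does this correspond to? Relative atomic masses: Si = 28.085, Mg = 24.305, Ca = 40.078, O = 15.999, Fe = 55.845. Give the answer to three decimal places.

MgO (M=40.304): mol = 0.34463; Mg = 0.34463, O = 0.34463.
FeO (M=71.844): mol = 0.10272; Fe = 0.10272, O = 0.10272.
CaO (M=56.077): mol = 0.44564; Ca = 0.44564, O = 0.44564.
SiO2 (M=60.083): mol = 0.89410; Si = 0.89410, O = 1.78820.
ΣO = 2.68119; factor = 6/ΣO = 2.23781.
Fe apfu = 0.10272 × 2.23781 = 0.230.

0.230 Fe apfu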